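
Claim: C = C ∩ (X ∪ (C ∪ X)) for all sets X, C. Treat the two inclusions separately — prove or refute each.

(⊇) Let x ∈ C ∩ (X ∪ (C ∪ X)). Then either x ∈ C and x ∉ X; or x ∈ X ∩ C. In each case x ∈ C, so C ∩ (X ∪ (C ∪ X)) ⊆ C.

(⊆) Let x ∈ C. Then either x ∈ C and x ∉ X; or x ∈ X ∩ C. In each case x ∈ C ∩ (X ∪ (C ∪ X)), so C ⊆ C ∩ (X ∪ (C ∪ X)).

The two sets are equal.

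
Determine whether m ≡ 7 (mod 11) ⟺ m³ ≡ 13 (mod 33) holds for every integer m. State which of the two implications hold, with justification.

Converse. The residues r modulo 33 with r³ ≡ 13 (mod 33) are exactly {7}, and each is ≡ 7 (mod 11).

Forward direction. This fails: take m = 18. Then 18 ≡ 7 (mod 11), but 18³ = 5832 ≡ 24 (mod 33), not 13.

Not equivalent: only (⇐) holds.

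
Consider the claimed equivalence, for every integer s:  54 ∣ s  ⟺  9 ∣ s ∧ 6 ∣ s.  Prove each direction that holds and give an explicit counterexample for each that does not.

Only the forward implication holds.

[⇒] If 54 ∣ s, write s = 54q. Since 54 = 6·9, s = 9·(6q), so 9 ∣ s; and since 54 = 9·6, s = 6·(9q), so 6 ∣ s.

[⇐] This fails: take s = 18. Both 9 ∣ 18 and 6 ∣ 18, yet 18 is not a multiple of 54 (since 18 = 0·54 + 18), so 54 ∤ 18.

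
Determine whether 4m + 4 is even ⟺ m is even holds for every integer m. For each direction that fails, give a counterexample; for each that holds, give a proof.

(⇒) This fails: take m = 5. Then 4m + 4 = 24, which is even, yet m = 5 is odd, not even.

(⇐) Suppose m is even. Since 4 is even, 4m is even for every m, so 4m + 4 has the same parity as 4, which is even. Hence 4m + 4 is even.

(⇒) fails; (⇐) holds.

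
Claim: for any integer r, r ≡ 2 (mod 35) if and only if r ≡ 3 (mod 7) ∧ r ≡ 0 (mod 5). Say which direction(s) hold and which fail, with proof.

(→) This fails: r = 2 gives 2 ≡ 2 (mod 35) but 2 ≡ 2 (mod 7), so the conjunction on the right does not hold.

(←) This fails: r = 10 satisfies both congruences on the right (10 ≡ 3 mod 7 and 10 ≡ 0 mod 5) yet 10 ≡ 10 (mod 35), not 2.

(⇒) fails and (⇐) fails.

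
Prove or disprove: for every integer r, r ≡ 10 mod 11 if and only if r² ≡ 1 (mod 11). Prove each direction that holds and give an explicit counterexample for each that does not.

(⟹) Suppose r ≡ 10 mod 11. Write r = 11j + 10. Then (11j + 10)² = 121j² + 220j + 100 = 11(11j² + 20j + 9) + 1, so r² ≡ 1 (mod 11).

(⟸) This fails: take r = 1. Then 1² = 1 ≡ 1 (mod 11), yet 1 ≡ 1 (mod 11), not 10.

Only the forward direction holds.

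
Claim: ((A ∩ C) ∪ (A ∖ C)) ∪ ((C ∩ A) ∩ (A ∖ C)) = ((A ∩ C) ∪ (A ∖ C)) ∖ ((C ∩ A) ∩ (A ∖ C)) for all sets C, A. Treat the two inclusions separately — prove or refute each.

(⟸) Let x ∈ ((A ∩ C) ∪ (A ∖ C)) ∖ ((C ∩ A) ∩ (A ∖ C)). Then either x ∈ A and x ∉ C; or x ∈ C ∩ A. In each case x ∈ ((A ∩ C) ∪ (A ∖ C)) ∪ ((C ∩ A) ∩ (A ∖ C)), so ((A ∩ C) ∪ (A ∖ C)) ∖ ((C ∩ A) ∩ (A ∖ C)) ⊆ ((A ∩ C) ∪ (A ∖ C)) ∪ ((C ∩ A) ∩ (A ∖ C)).

(⟹) Let x ∈ ((A ∩ C) ∪ (A ∖ C)) ∪ ((C ∩ A) ∩ (A ∖ C)). Then either x ∈ A and x ∉ C; or x ∈ C ∩ A. In each case x ∈ ((A ∩ C) ∪ (A ∖ C)) ∖ ((C ∩ A) ∩ (A ∖ C)), so ((A ∩ C) ∪ (A ∖ C)) ∪ ((C ∩ A) ∩ (A ∖ C)) ⊆ ((A ∩ C) ∪ (A ∖ C)) ∖ ((C ∩ A) ∩ (A ∖ C)).

The two sets are equal.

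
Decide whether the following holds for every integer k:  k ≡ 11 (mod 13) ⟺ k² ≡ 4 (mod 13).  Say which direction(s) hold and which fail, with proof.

The forward direction holds; the converse fails.

(⇒) Suppose k ≡ 11 (mod 13). Write k = 13j + 11. Then (13j + 11)² = 169j² + 286j + 121 = 13(13j² + 22j + 9) + 4, so k² ≡ 4 (mod 13).

(⇐) This fails: take k = 2. Then 2² = 4 ≡ 4 (mod 13), yet 2 ≡ 2 (mod 13), not 11.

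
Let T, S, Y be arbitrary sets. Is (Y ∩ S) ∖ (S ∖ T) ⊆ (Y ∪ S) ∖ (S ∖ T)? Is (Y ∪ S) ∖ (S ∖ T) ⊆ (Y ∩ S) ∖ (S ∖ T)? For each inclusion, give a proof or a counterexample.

Forward inclusion. Let x ∈ (Y ∩ S) ∖ (S ∖ T). Then x ∈ T ∩ S ∩ Y, from which x ∈ (Y ∪ S) ∖ (S ∖ T).

Reverse inclusion. This inclusion fails. Take T = {1}, S = {1}, Y = ∅; then 1 ∈ (Y ∪ S) ∖ (S ∖ T) but 1 ∉ (Y ∩ S) ∖ (S ∖ T).

The sets are not equal: only the forward inclusion holds.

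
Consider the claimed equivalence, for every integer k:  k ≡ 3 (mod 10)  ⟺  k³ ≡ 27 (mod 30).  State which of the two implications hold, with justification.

Only the converse holds.

[⇐] The residues r modulo 30 with r³ ≡ 27 (mod 30) are exactly {3}, and each is ≡ 3 (mod 10).

[⇒] This fails: take k = 13. Then 13 ≡ 3 (mod 10), but 13³ = 2197 ≡ 7 (mod 30), not 27.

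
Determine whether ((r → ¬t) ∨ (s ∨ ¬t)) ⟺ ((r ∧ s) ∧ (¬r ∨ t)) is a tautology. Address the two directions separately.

Forward direction. This fails. Under t = F, r = F, s = F, the left side is true but the right side is false.

Converse. Assume the antecedent. If t is true, the antecedent forces (t = T, r = T, s = T), and (r → ¬t) ∨ (s ∨ ¬t) holds there. If t is false, the antecedent cannot hold. Either way (r → ¬t) ∨ (s ∨ ¬t) holds.

Only the reverse direction holds.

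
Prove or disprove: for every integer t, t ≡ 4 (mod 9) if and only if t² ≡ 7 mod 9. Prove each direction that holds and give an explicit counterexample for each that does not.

(⟹) Suppose t ≡ 4 (mod 9). Write t = 9j + 4. Then (9j + 4)² = 81j² + 72j + 16 = 9(9j² + 8j + 1) + 7, so t² ≡ 7 (mod 9).

(⟸) This fails: take t = 5. Then 5² = 25 ≡ 7 (mod 9), yet 5 ≡ 5 (mod 9), not 4.

Only the forward direction holds.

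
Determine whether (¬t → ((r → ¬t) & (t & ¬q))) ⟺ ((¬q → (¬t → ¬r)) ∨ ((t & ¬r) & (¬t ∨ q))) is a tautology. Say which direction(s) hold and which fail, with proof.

Forward direction. Assume the antecedent. If r is true, the antecedent forces (r = T, t = T, q = F) or (r = T, t = T, q = T), and the consequent holds there. If r is false, the consequent reduces to true regardless of the other variables. Either way the consequent holds.

Converse. This fails. Under r = F, t = F, q = F, the left side is false but the right side is true.

Not equivalent: only (⇒) holds.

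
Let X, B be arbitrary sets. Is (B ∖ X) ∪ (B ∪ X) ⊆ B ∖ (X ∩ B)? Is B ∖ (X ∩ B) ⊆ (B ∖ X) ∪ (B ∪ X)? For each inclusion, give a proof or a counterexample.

Forward inclusion. This inclusion fails. Take X = {1}, B = ∅; then 1 ∈ (B ∖ X) ∪ (B ∪ X) but 1 ∉ B ∖ (X ∩ B).

Reverse inclusion. Let x ∈ B ∖ (X ∩ B). Then x ∈ B and x ∉ X, from which x ∈ (B ∖ X) ∪ (B ∪ X).

Only the reverse inclusion holds.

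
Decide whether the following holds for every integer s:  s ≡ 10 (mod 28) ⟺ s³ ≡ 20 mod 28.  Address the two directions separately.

(⇒) Suppose s ≡ 10 (mod 28). Write s = 28j + 10. Then (28j + 10)³ = 21952j³ + 23520j² + 8400j + 1000 = 28(784j³ + 840j² + 300j + 35) + 20, so s³ ≡ 20 (mod 28).

(⇐) This fails: take s = 6. Then 6³ = 216 ≡ 20 (mod 28), yet 6 ≡ 6 (mod 28), not 10.

The forward direction holds; the converse fails.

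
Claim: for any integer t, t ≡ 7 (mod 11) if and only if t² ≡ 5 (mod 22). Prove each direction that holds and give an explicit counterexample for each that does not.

Forward direction. This fails: take t = 18. Then 18 ≡ 7 (mod 11), but 18² = 324 ≡ 16 (mod 22), not 5.

Converse. This fails: take t = 15. Then 15² = 225 ≡ 5 (mod 22), yet 15 ≡ 4 (mod 11), not 7.

Neither direction holds.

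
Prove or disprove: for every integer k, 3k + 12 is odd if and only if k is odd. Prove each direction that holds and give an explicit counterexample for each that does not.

Both directions hold; the statement is true.

[⇒] Suppose 3k + 12 is odd. Since 3 is odd, 3k and k have the same parity, so 3k + 12 ≡ k + 12 (mod 2). As 12 is even, 3k + 12 is odd exactly when k is odd. Thus k is odd.

[⇐] Conversely, suppose k is odd; write k = 2j + 1. Then 3k + 12 = 3·(2j + 1) + 12 = 2·3j + 15, which is odd.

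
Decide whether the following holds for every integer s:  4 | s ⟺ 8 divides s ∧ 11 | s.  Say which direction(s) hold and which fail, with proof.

(⇒) This fails: take s = 4. Certainly 4 ∣ 4, but 8 ∤ 4.

(⇐) Suppose 8 ∣ s and 11 ∣ s. Any common multiple of 8 and 11 is a multiple of their lcm; here gcd(8, 11) = 1, so lcm(8, 11) = 8·11 = 88, so 88 ∣ s. Since 4 ∣ 88, it follows that 4 ∣ s.

Only the reverse direction holds.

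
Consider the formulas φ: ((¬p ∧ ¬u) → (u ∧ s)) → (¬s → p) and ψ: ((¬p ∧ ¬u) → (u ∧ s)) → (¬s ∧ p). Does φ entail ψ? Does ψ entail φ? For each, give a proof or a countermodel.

(→) This fails. Under s = T, u = T, p = F, the left side is true but the right side is false.

(←) Assume the antecedent. If u is true, the antecedent forces (s = F, u = T, p = T), and the consequent holds there. If u is false, the consequent reduces to true regardless of the other variables. Either way the consequent holds.

(⇒) fails; (⇐) holds.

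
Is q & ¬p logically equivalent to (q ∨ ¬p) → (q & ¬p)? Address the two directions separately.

Not equivalent: only (⇒) holds.

(⇐) This fails. Under q = F, p = T, the left side is false but the right side is true.

(⇒) Assume the antecedent. If q is true, the antecedent forces (q = T, p = F), and (q ∨ ¬p) → (q & ¬p) holds there. If q is false, the antecedent cannot hold. Either way (q ∨ ¬p) → (q & ¬p) holds.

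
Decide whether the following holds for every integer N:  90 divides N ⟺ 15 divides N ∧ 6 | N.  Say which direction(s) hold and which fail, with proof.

(⇒) If 90 ∣ N, write N = 90q. Since 90 = 6·15, N = 15·(6q), so 15 ∣ N; and since 90 = 15·6, N = 6·(15q), so 6 ∣ N.

(⇐) This fails: take N = 30. Both 15 ∣ 30 and 6 ∣ 30, yet 30 is not a multiple of 90 (since 30 = 0·90 + 30), so 90 ∤ 30.

(⇒) holds; (⇐) fails.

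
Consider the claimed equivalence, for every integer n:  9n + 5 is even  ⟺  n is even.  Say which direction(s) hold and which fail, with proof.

Neither implication holds.

(⇒) This fails: n = 3 gives 9n + 5 = 32, which is even, but 3 is odd, not even.

(⇐) This also fails: n = 4 is even, but 9n + 5 = 41 is odd, not even.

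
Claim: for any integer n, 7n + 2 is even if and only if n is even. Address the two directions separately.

The biconditional holds.

(⇒) Suppose 7n + 2 is even. Since 7 is odd, 7n and n have the same parity, so 7n + 2 ≡ n + 2 (mod 2). As 2 is even, 7n + 2 is even exactly when n is even. Thus n is even.

(⇐) Conversely, suppose n is even; write n = 2j. Then 7n + 2 = 7·(2j) + 2 = 2·7j + 2, which is even.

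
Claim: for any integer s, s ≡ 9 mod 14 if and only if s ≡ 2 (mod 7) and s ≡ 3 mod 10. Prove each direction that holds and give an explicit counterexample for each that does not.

Only the converse holds.

(⇒) This fails: s = 65 gives 65 ≡ 9 (mod 14) but 65 ≡ 5 (mod 10), so the conjunction on the right does not hold.

(⇐) Conversely, if s ≡ 2 (mod 7) and s ≡ 3 (mod 10), then by the Chinese remainder theorem s ≡ 23 (mod 70). Since 23 ≡ 9 (mod 14) and 14 ∣ 70, we get s ≡ 9 (mod 14).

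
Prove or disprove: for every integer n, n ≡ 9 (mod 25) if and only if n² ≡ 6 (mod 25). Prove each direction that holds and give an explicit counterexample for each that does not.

(⟹) Suppose n ≡ 9 (mod 25). Write n = 25j + 9. Then (25j + 9)² = 625j² + 450j + 81 = 25(25j² + 18j + 3) + 6, so n² ≡ 6 (mod 25).

(⟸) This fails: take n = 16. Then 16² = 256 ≡ 6 (mod 25), yet 16 ≡ 16 (mod 25), not 9.

Only the forward implication holds.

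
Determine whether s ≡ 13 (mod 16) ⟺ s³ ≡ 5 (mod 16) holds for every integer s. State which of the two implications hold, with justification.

The biconditional holds.

(→) Suppose s ≡ 13 (mod 16). Write s = 16j + 13. Then (16j + 13)³ = 4096j³ + 9984j² + 8112j + 2197 = 16(256j³ + 624j² + 507j + 137) + 5, so s³ ≡ 5 (mod 16).

(←) Conversely, suppose s³ ≡ 5 (mod 16). The only residue r in {0, …, 15} with r³ ≡ 5 (mod 16) is r = 13, so s ≡ 13 (mod 16).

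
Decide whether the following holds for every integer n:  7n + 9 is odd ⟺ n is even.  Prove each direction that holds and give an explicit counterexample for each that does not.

(⟹) Suppose 7n + 9 is odd. Since 7 is odd, 7n and n have the same parity, so 7n + 9 ≡ n + 9 (mod 2). As 9 is odd, 7n + 9 is odd exactly when n is even. Thus n is even.

(⟸) Conversely, suppose n is even; write n = 2j. Then 7n + 9 = 7·(2j) + 9 = 2·7j + 9, which is odd.

Both implications hold.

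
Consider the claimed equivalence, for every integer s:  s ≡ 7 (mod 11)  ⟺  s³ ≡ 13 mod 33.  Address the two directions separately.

(→) This fails: take s = 18. Then 18 ≡ 7 (mod 11), but 18³ = 5832 ≡ 24 (mod 33), not 13.

(←) Conversely, the residues r modulo 33 with r³ ≡ 13 (mod 33) are exactly {7}, and each is ≡ 7 (mod 11).

(⇒) fails; (⇐) holds.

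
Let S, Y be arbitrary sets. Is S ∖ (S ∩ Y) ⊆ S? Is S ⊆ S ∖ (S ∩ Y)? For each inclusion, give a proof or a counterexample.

Only the forward inclusion holds.

(⟹) Let x ∈ S ∖ (S ∩ Y). Then x ∈ S and x ∉ Y, from which x ∈ S.

(⟸) This inclusion fails. Take S = {1}, Y = {1}; then 1 ∈ S but 1 ∉ S ∖ (S ∩ Y).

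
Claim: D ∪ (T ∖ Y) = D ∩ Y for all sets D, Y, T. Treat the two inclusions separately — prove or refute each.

(⟹) This inclusion fails. Take D = {1}, Y = ∅, T = ∅; then 1 ∈ D ∪ (T ∖ Y) but 1 ∉ D ∩ Y.

(⟸) Let x ∈ D ∩ Y. Then either x ∈ D ∩ Y and x ∉ T; or x ∈ D ∩ Y ∩ T. In each case x ∈ D ∪ (T ∖ Y), so D ∩ Y ⊆ D ∪ (T ∖ Y).

(⊆) fails; (⊇) holds.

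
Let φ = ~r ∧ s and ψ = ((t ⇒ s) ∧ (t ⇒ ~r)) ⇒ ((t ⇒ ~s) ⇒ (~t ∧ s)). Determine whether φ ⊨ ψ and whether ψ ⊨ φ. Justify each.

(⟸) This fails. Under r = F, t = T, s = F, the left side is false but the right side is true.

(⟹) Assume the antecedent. If r is true, the antecedent cannot hold. If r is false, the antecedent forces (r = F, t = F, s = T) or (r = F, t = T, s = T), and the consequent holds there. Either way the consequent holds.

(⇒) holds; (⇐) fails.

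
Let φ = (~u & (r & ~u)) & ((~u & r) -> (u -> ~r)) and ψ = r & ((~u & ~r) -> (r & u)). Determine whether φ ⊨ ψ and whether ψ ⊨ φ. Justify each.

(⇒) holds; (⇐) fails.

(⟹) Assume the antecedent. If u is true, the antecedent cannot hold. If u is false, the antecedent forces (u = F, r = T), and r & ((~u & ~r) -> (r & u)) holds there. Either way r & ((~u & ~r) -> (r & u)) holds.

(⟸) This fails. Under u = T, r = T, the left side is false but the right side is true.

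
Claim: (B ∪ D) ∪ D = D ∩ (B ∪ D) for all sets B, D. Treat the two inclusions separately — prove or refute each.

(⊆) This inclusion fails. Take B = {1}, D = ∅; then 1 ∈ (B ∪ D) ∪ D but 1 ∉ D ∩ (B ∪ D).

(⊇) Let x ∈ D ∩ (B ∪ D). Then either x ∈ D and x ∉ B; or x ∈ B ∩ D. In each case x ∈ (B ∪ D) ∪ D, so D ∩ (B ∪ D) ⊆ (B ∪ D) ∪ D.

(⊆) fails; (⊇) holds.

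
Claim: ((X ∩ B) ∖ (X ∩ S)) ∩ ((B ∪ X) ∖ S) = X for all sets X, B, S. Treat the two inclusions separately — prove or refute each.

(⟹) Let x ∈ ((X ∩ B) ∖ (X ∩ S)) ∩ ((B ∪ X) ∖ S). Then x ∈ X ∩ B and x ∉ S, from which x ∈ X.

(⟸) This inclusion fails. Take X = {1}, B = ∅, S = ∅; then 1 ∈ X but 1 ∉ ((X ∩ B) ∖ (X ∩ S)) ∩ ((B ∪ X) ∖ S).

(⊆) holds; (⊇) fails.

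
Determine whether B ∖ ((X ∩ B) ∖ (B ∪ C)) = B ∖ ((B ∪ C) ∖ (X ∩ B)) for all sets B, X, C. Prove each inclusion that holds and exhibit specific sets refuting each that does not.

Only the reverse inclusion holds.

(⟸) Let x ∈ B ∖ ((B ∪ C) ∖ (X ∩ B)). Then either x ∈ B ∩ X and x ∉ C; or x ∈ B ∩ X ∩ C. In each case x ∈ B ∖ ((X ∩ B) ∖ (B ∪ C)), so B ∖ ((B ∪ C) ∖ (X ∩ B)) ⊆ B ∖ ((X ∩ B) ∖ (B ∪ C)).

(⟹) This inclusion fails. Take B = {1}, X = ∅, C = ∅; then 1 ∈ B ∖ ((X ∩ B) ∖ (B ∪ C)) but 1 ∉ B ∖ ((B ∪ C) ∖ (X ∩ B)).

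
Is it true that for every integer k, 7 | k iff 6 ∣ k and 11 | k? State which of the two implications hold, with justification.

(⇒) fails and (⇐) fails.

(⇒) This fails: take k = 7. Certainly 7 ∣ 7, but 6 ∤ 7.

(⇐) This fails: take k = 66. Both 6 ∣ 66 and 11 ∣ 66, yet 66 is not a multiple of 7 (since 66 = 9·7 + 3), so 7 ∤ 66.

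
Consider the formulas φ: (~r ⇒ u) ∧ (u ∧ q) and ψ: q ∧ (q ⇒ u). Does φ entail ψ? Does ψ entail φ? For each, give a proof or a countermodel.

Forward direction. Assume the antecedent. If r is true, the antecedent forces (r = T, u = T, q = T), and q ∧ (q ⇒ u) holds there. If r is false, the antecedent forces (r = F, u = T, q = T), and q ∧ (q ⇒ u) holds there. Either way q ∧ (q ⇒ u) holds.

Converse. Assume the antecedent. If r is true, the antecedent forces (r = T, u = T, q = T), and (~r ⇒ u) ∧ (u ∧ q) holds there. If r is false, the antecedent forces (r = F, u = T, q = T), and (~r ⇒ u) ∧ (u ∧ q) holds there. Either way (~r ⇒ u) ∧ (u ∧ q) holds.

The biconditional holds.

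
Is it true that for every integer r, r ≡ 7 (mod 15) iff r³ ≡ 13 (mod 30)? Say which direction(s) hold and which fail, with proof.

Not equivalent: only (⇐) holds.

[⇒] This fails: take r = 22. Then 22 ≡ 7 (mod 15), but 22³ = 10648 ≡ 28 (mod 30), not 13.

[⇐] Conversely, the residues r modulo 30 with r³ ≡ 13 (mod 30) are exactly {7}, and each is ≡ 7 (mod 15).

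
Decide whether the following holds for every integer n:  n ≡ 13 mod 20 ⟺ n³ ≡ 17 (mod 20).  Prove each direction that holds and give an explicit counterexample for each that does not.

(⟹) Suppose n ≡ 13 mod 20. Write n = 20j + 13. Then (20j + 13)³ = 8000j³ + 15600j² + 10140j + 2197 = 20(400j³ + 780j² + 507j + 109) + 17, so n³ ≡ 17 (mod 20).

(⟸) Conversely, suppose n³ ≡ 17 (mod 20). The only residue r in {0, …, 19} with r³ ≡ 17 (mod 20) is r = 13, so n ≡ 13 (mod 20).

Both directions hold.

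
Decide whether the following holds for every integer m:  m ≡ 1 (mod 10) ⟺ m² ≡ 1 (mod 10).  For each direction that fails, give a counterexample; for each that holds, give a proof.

Forward direction. Suppose m ≡ 1 (mod 10). Write m = 10j + 1. Then (10j + 1)² = 100j² + 20j + 1 = 10(10j² + 2j) + 1, so m² ≡ 1 (mod 10).

Converse. This fails: take m = 9. Then 9² = 81 ≡ 1 (mod 10), yet 9 ≡ 9 (mod 10), not 1.

Only the forward implication holds.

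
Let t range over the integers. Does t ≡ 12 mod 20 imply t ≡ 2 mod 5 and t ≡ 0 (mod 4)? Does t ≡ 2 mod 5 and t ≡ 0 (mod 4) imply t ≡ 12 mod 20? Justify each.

Both implications hold.

[⇒] Suppose t ≡ 12 (mod 20); write t = 20j + 12. Since 5 ∣ 20, reducing mod 5 gives t ≡ 12 ≡ 2 (mod 5); since 4 ∣ 20, reducing mod 4 gives t ≡ 12 ≡ 0 (mod 4).

[⇐] Conversely, if t ≡ 2 (mod 5) and t ≡ 0 (mod 4), then by the Chinese remainder theorem t ≡ 12 (mod 20). This is exactly t ≡ 12 (mod 20).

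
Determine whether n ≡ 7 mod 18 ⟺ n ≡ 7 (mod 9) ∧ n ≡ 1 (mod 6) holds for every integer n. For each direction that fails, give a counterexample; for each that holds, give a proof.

(→) Suppose n ≡ 7 (mod 18); write n = 18j + 7. Since 9 ∣ 18, reducing mod 9 gives n ≡ 7 (mod 9); since 6 ∣ 18, reducing mod 6 gives n ≡ 7 ≡ 1 (mod 6).

(←) Conversely, if n ≡ 7 (mod 9) and n ≡ 1 (mod 6), then by the Chinese remainder theorem n ≡ 7 (mod 18). This is exactly n ≡ 7 (mod 18).

Equivalent; both directions hold.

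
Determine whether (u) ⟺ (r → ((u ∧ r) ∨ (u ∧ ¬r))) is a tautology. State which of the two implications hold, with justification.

(⇒) holds; (⇐) fails.

Forward direction. Assume the antecedent. If r is true, the antecedent forces (r = T, u = T), and r → ((u ∧ r) ∨ (u ∧ ¬r)) holds there. If r is false, r → ((u ∧ r) ∨ (u ∧ ¬r)) reduces to true regardless of the other variables. Either way r → ((u ∧ r) ∨ (u ∧ ¬r)) holds.

Converse. This fails. Under r = F, u = F, the left side is false but the right side is true.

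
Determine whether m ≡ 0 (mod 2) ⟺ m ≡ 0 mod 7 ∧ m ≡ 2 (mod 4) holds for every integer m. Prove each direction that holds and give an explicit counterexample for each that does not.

(⟹) This fails: m = 0 gives 0 ≡ 0 (mod 2) but 0 ≡ 0 (mod 4), so the conjunction on the right does not hold.

(⟸) Conversely, if m ≡ 0 (mod 7) and m ≡ 2 (mod 4), then by the Chinese remainder theorem m ≡ 14 (mod 28). Since 14 ≡ 0 (mod 2) and 2 ∣ 28, we get m ≡ 0 (mod 2).

Only the converse holds.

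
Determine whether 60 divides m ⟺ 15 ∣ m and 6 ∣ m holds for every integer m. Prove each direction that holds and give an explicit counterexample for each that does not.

Only the forward implication holds.

[⇒] If 60 ∣ m, write m = 60q. Since 60 = 4·15, m = 15·(4q), so 15 ∣ m; and since 60 = 10·6, m = 6·(10q), so 6 ∣ m.

[⇐] This fails: take m = 30. Both 15 ∣ 30 and 6 ∣ 30, yet 30 is not a multiple of 60 (since 30 = 0·60 + 30), so 60 ∤ 30.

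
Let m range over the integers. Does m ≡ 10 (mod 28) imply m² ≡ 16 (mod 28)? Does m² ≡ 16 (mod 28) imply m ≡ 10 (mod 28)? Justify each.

Only the forward implication holds.

(⟸) This fails: take m = 4. Then 4² = 16 ≡ 16 (mod 28), yet 4 ≡ 4 (mod 28), not 10.

(⟹) Suppose m ≡ 10 (mod 28). Write m = 28j + 10. Then (28j + 10)² = 784j² + 560j + 100 = 28(28j² + 20j + 3) + 16, so m² ≡ 16 (mod 28).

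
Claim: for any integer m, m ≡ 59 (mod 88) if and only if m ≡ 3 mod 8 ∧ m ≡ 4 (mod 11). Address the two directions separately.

(→) Suppose m ≡ 59 (mod 88); write m = 88j + 59. Since 8 ∣ 88, reducing mod 8 gives m ≡ 59 ≡ 3 (mod 8); since 11 ∣ 88, reducing mod 11 gives m ≡ 59 ≡ 4 (mod 11).

(←) Conversely, if m ≡ 3 (mod 8) and m ≡ 4 (mod 11), then by the Chinese remainder theorem m ≡ 59 (mod 88). This is exactly m ≡ 59 (mod 88).

Both directions hold; the statement is true.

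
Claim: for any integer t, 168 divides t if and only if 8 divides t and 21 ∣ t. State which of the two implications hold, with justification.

[⇒] If 168 ∣ t, write t = 168q. Since 168 = 21·8, t = 8·(21q), so 8 ∣ t; and since 168 = 8·21, t = 21·(8q), so 21 ∣ t.

[⇐] Suppose 8 ∣ t and 21 ∣ t. Any common multiple of 8 and 21 is a multiple of their lcm; here gcd(8, 21) = 1, so lcm(8, 21) = 8·21 = 168, so 168 ∣ t.

The biconditional holds.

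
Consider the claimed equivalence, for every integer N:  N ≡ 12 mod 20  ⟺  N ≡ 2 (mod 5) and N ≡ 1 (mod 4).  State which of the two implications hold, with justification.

Both directions fail.

(⇒) This fails: N = 12 gives 12 ≡ 12 (mod 20) but 12 ≡ 0 (mod 4), so the conjunction on the right does not hold.

(⇐) This fails: N = 17 satisfies both congruences on the right (17 ≡ 2 mod 5 and 17 ≡ 1 mod 4) yet 17 ≡ 17 (mod 20), not 12.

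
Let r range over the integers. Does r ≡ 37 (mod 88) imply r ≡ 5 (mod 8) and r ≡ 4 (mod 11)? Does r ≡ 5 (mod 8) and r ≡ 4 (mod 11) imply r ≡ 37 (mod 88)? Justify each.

Forward direction. Suppose r ≡ 37 (mod 88); write r = 88j + 37. Since 8 ∣ 88, reducing mod 8 gives r ≡ 37 ≡ 5 (mod 8); since 11 ∣ 88, reducing mod 11 gives r ≡ 37 ≡ 4 (mod 11).

Converse. If r ≡ 5 (mod 8) and r ≡ 4 (mod 11), then by the Chinese remainder theorem r ≡ 37 (mod 88). This is exactly r ≡ 37 (mod 88).

Equivalent; both directions hold.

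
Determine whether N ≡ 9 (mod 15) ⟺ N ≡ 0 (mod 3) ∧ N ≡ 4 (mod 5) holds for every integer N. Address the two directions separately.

Both directions hold; the statement is true.

(→) Suppose N ≡ 9 (mod 15); write N = 15j + 9. Since 3 ∣ 15, reducing mod 3 gives N ≡ 9 ≡ 0 (mod 3); since 5 ∣ 15, reducing mod 5 gives N ≡ 9 ≡ 4 (mod 5).

(←) Conversely, if N ≡ 0 (mod 3) and N ≡ 4 (mod 5), then by the Chinese remainder theorem N ≡ 9 (mod 15). This is exactly N ≡ 9 (mod 15).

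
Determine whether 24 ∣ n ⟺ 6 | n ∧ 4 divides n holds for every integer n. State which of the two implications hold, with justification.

(→) If 24 ∣ n, write n = 24q. Since 24 = 4·6, n = 6·(4q), so 6 ∣ n; and since 24 = 6·4, n = 4·(6q), so 4 ∣ n.

(←) This fails: take n = 12. Both 6 ∣ 12 and 4 ∣ 12, yet 12 is not a multiple of 24 (since 12 = 0·24 + 12), so 24 ∤ 12.

The forward direction holds; the converse fails.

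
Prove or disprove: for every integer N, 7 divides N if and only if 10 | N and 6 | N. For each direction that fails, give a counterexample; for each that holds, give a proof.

Both directions fail.

[⇒] This fails: take N = 7. Certainly 7 ∣ 7, but 10 ∤ 7.

[⇐] This fails: take N = 30. Both 10 ∣ 30 and 6 ∣ 30, yet 30 is not a multiple of 7 (since 30 = 4·7 + 2), so 7 ∤ 30.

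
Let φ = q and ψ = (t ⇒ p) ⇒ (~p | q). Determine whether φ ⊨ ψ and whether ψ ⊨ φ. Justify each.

Only the forward implication holds.

[⇐] This fails. Under t = F, p = F, q = F, the left side is false but the right side is true.

[⇒] Assume the antecedent. If t is true, the antecedent forces (t = T, p = F, q = T) or (t = T, p = T, q = T), and (t ⇒ p) ⇒ (~p | q) holds there. If t is false, the antecedent forces (t = F, p = F, q = T) or (t = F, p = T, q = T), and (t ⇒ p) ⇒ (~p | q) holds there. Either way (t ⇒ p) ⇒ (~p | q) holds.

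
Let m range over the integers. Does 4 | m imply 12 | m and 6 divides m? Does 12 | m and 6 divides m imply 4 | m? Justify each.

(→) This fails: take m = 4. Certainly 4 ∣ 4, but 12 ∤ 4.

(←) Suppose 12 ∣ m and 6 ∣ m. Any common multiple of 12 and 6 is a multiple of their lcm; here lcm(12, 6) = 12·6/gcd(12, 6) = 72/6 = 12, so 12 ∣ m. Since 4 ∣ 12, it follows that 4 ∣ m.

Only the reverse direction holds.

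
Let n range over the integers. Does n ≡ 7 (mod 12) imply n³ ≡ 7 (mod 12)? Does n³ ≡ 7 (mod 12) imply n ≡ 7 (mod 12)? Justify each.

Converse. Suppose n³ ≡ 7 (mod 12). The only residue r in {0, …, 11} with r³ ≡ 7 (mod 12) is r = 7, so n ≡ 7 (mod 12).

Forward direction. Suppose n ≡ 7 (mod 12). Write n = 12j + 7. Then (12j + 7)³ = 1728j³ + 3024j² + 1764j + 343 = 12(144j³ + 252j² + 147j + 28) + 7, so n³ ≡ 7 (mod 12).

Both directions hold; the statement is true.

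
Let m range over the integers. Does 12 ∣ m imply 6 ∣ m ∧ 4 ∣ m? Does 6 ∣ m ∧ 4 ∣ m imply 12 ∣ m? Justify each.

Equivalent; both directions hold.

[⇒] If 12 ∣ m, write m = 12q. Since 12 = 2·6, m = 6·(2q), so 6 ∣ m; and since 12 = 3·4, m = 4·(3q), so 4 ∣ m.

[⇐] Suppose 6 ∣ m and 4 ∣ m. Any common multiple of 6 and 4 is a multiple of their lcm; here lcm(6, 4) = 6·4/gcd(6, 4) = 24/2 = 12, so 12 ∣ m.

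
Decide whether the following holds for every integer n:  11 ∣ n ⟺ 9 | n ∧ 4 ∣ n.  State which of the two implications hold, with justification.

Neither direction holds.

(→) This fails: take n = 11. Certainly 11 ∣ 11, but 9 ∤ 11.

(←) This fails: take n = 36. Both 9 ∣ 36 and 4 ∣ 36, yet 36 is not a multiple of 11 (since 36 = 3·11 + 3), so 11 ∤ 36.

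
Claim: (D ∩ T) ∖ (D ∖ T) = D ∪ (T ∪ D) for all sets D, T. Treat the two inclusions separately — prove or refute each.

(⟹) Let x ∈ (D ∩ T) ∖ (D ∖ T). Then x ∈ D ∩ T, from which x ∈ D ∪ (T ∪ D).

(⟸) This inclusion fails. Take D = {1}, T = ∅; then 1 ∈ D ∪ (T ∪ D) but 1 ∉ (D ∩ T) ∖ (D ∖ T).

The sets are not equal: only the forward inclusion holds.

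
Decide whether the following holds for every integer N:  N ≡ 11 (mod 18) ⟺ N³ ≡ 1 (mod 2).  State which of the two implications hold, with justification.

Only the forward direction holds.

[⇐] This fails: take N = 1. Then 1³ = 1 ≡ 1 (mod 2), yet 1 ≡ 1 (mod 18), not 11.

[⇒] Suppose N ≡ 11 (mod 18). Then N³ ≡ 11³ = 1331 (mod 18), and since 2 ∣ 18, also N³ ≡ 1 (mod 2).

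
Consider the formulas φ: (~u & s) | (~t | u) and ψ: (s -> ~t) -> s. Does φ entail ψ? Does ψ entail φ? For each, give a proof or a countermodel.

Only the converse holds.

(⟹) This fails. Under t = F, s = F, u = F, the left side is true but the right side is false.

(⟸) Assume the antecedent. If t is true, the antecedent forces (t = T, s = T, u = F) or (t = T, s = T, u = T), and (~u & s) | (~t | u) holds there. If t is false, (~u & s) | (~t | u) reduces to true regardless of the other variables. Either way (~u & s) | (~t | u) holds.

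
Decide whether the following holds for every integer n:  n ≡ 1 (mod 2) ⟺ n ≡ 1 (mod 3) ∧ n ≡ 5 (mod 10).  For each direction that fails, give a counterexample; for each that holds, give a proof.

The forward direction fails; the converse holds.

[⇒] This fails: n = 1 gives 1 ≡ 1 (mod 2) but 1 ≡ 1 (mod 10), so the conjunction on the right does not hold.

[⇐] Conversely, if n ≡ 1 (mod 3) and n ≡ 5 (mod 10), then by the Chinese remainder theorem n ≡ 25 (mod 30). Since 25 ≡ 1 (mod 2) and 2 ∣ 30, we get n ≡ 1 (mod 2).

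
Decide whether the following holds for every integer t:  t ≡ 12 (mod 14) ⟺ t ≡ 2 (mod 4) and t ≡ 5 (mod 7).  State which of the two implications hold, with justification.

Only the converse holds.

(⇒) This fails: t = 12 gives 12 ≡ 12 (mod 14) but 12 ≡ 0 (mod 4), so the conjunction on the right does not hold.

(⇐) Conversely, if t ≡ 2 (mod 4) and t ≡ 5 (mod 7), then by the Chinese remainder theorem t ≡ 26 (mod 28). Since 26 ≡ 12 (mod 14) and 14 ∣ 28, we get t ≡ 12 (mod 14).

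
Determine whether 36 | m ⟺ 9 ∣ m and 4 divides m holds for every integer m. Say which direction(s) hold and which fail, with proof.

Both directions hold; the statement is true.

(→) If 36 ∣ m, write m = 36q. Since 36 = 4·9, m = 9·(4q), so 9 ∣ m; and since 36 = 9·4, m = 4·(9q), so 4 ∣ m.

(←) Suppose 9 ∣ m and 4 ∣ m. Any common multiple of 9 and 4 is a multiple of their lcm; here gcd(9, 4) = 1, so lcm(9, 4) = 9·4 = 36, so 36 ∣ m.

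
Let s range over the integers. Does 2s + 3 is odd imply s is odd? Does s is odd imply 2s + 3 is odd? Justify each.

(←) Suppose s is odd. Since 2 is even, 2s is even for every s, so 2s + 3 has the same parity as 3, which is odd. Hence 2s + 3 is odd.

(→) This fails: take s = 2. Then 2s + 3 = 7, which is odd, yet s = 2 is even, not odd.

Only the reverse direction holds.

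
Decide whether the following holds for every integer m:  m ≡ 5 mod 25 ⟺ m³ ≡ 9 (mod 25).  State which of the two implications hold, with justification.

(⇒) This fails: take m = 5. Then 5 ≡ 5 (mod 25), but 5³ = 125 ≡ 0 (mod 25), not 9.

(⇐) This fails: take m = 19. Then 19³ = 6859 ≡ 9 (mod 25), yet 19 ≡ 19 (mod 25), not 5.

Neither implication holds.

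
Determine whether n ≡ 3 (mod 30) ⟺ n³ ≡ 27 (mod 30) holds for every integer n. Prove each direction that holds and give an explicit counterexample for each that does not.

[⇒] Suppose n ≡ 3 (mod 30). Write n = 30j + 3. Then (30j + 3)³ = 27000j³ + 8100j² + 810j + 27 = 30(900j³ + 270j² + 27j) + 27, so n³ ≡ 27 (mod 30).

[⇐] Conversely, suppose n³ ≡ 27 (mod 30). The only residue r in {0, …, 29} with r³ ≡ 27 (mod 30) is r = 3, so n ≡ 3 (mod 30).

Both directions hold.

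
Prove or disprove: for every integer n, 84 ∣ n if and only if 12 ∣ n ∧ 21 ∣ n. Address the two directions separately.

Converse. Suppose 12 ∣ n and 21 ∣ n. Any common multiple of 12 and 21 is a multiple of their lcm; here lcm(12, 21) = 12·21/gcd(12, 21) = 252/3 = 84, so 84 ∣ n.

Forward direction. If 84 ∣ n, write n = 84q. Since 84 = 7·12, n = 12·(7q), so 12 ∣ n; and since 84 = 4·21, n = 21·(4q), so 21 ∣ n.

Both implications hold.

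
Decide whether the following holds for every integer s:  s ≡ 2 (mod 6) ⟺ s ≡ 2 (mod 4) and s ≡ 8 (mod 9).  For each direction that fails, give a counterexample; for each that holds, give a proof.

(⇒) This fails: s = 32 gives 32 ≡ 2 (mod 6) but 32 ≡ 0 (mod 4), so the conjunction on the right does not hold.

(⇐) Conversely, if s ≡ 2 (mod 4) and s ≡ 8 (mod 9), then by the Chinese remainder theorem s ≡ 26 (mod 36). Since 26 ≡ 2 (mod 6) and 6 ∣ 36, we get s ≡ 2 (mod 6).

Only the converse holds.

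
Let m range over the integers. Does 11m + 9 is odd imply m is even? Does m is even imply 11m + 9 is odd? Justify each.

(←) Suppose m is even; write m = 2j. Then 11m + 9 = 11·(2j) + 9 = 2·11j + 9, which is odd.

(→) Suppose 11m + 9 is odd. Since 11 is odd, 11m and m have the same parity, so 11m + 9 ≡ m + 9 (mod 2). As 9 is odd, 11m + 9 is odd exactly when m is even. Thus m is even.

Both directions hold.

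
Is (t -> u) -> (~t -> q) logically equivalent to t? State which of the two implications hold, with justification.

Not equivalent: only (⇐) holds.

Converse. Assume the antecedent. If t is true, (t -> u) -> (~t -> q) reduces to true regardless of the other variables. If t is false, the antecedent cannot hold. Either way (t -> u) -> (~t -> q) holds.

Forward direction. This fails. Under t = F, u = F, q = T, the left side is true but the right side is false.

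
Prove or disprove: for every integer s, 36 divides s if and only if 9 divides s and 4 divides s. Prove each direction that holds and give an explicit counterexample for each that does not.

(⟹) If 36 ∣ s, write s = 36q. Since 36 = 4·9, s = 9·(4q), so 9 ∣ s; and since 36 = 9·4, s = 4·(9q), so 4 ∣ s.

(⟸) Suppose 9 ∣ s and 4 ∣ s. Any common multiple of 9 and 4 is a multiple of their lcm; here gcd(9, 4) = 1, so lcm(9, 4) = 9·4 = 36, so 36 ∣ s.

Equivalent; both directions hold.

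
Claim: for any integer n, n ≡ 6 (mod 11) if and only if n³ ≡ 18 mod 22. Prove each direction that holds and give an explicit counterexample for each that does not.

[⇒] This fails: take n = 17. Then 17 ≡ 6 (mod 11), but 17³ = 4913 ≡ 7 (mod 22), not 18.

[⇐] Conversely, the residues r modulo 22 with r³ ≡ 18 (mod 22) are exactly {6}, and each is ≡ 6 (mod 11).

Only the converse holds.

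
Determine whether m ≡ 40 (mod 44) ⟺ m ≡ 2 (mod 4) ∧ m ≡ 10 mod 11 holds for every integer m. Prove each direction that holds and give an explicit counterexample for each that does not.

[⇒] This fails: m = 40 gives 40 ≡ 40 (mod 44) but 40 ≡ 0 (mod 4), so the conjunction on the right does not hold.

[⇐] This fails: m = 10 satisfies both congruences on the right (10 ≡ 2 mod 4 and 10 ≡ 10 mod 11) yet 10 ≡ 10 (mod 44), not 40.

Both directions fail.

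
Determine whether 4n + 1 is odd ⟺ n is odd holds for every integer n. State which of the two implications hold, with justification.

(⟸) Suppose n is odd. Since 4 is even, 4n is even for every n, so 4n + 1 has the same parity as 1, which is odd. Hence 4n + 1 is odd.

(⟹) This fails: take n = 6. Then 4n + 1 = 25, which is odd, yet n = 6 is even, not odd.

Not equivalent: only (⇐) holds.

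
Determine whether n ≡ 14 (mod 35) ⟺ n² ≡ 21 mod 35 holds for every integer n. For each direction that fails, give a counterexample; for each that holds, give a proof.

Only the forward direction holds.

[⇐] This fails: take n = 21. Then 21² = 441 ≡ 21 (mod 35), yet 21 ≡ 21 (mod 35), not 14.

[⇒] Suppose n ≡ 14 (mod 35). Write n = 35j + 14. Then (35j + 14)² = 1225j² + 980j + 196 = 35(35j² + 28j + 5) + 21, so n² ≡ 21 (mod 35).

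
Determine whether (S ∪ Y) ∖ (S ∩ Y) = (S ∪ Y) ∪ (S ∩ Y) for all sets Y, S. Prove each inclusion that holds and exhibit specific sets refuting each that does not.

Only the forward inclusion holds.

Forward inclusion. Let x ∈ (S ∪ Y) ∖ (S ∩ Y). Then either x ∈ Y and x ∉ S; or x ∈ S and x ∉ Y. In each case x ∈ (S ∪ Y) ∪ (S ∩ Y), so (S ∪ Y) ∖ (S ∩ Y) ⊆ (S ∪ Y) ∪ (S ∩ Y).

Reverse inclusion. This inclusion fails. Take Y = {1}, S = {1}; then 1 ∈ (S ∪ Y) ∪ (S ∩ Y) but 1 ∉ (S ∪ Y) ∖ (S ∩ Y).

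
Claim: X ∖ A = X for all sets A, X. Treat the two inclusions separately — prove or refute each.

The sets are not equal: only the forward inclusion holds.

(⊆) Let x ∈ X ∖ A. Then x ∈ X and x ∉ A, from which x ∈ X.

(⊇) This inclusion fails. Take A = {1}, X = {1}; then 1 ∈ X but 1 ∉ X ∖ A.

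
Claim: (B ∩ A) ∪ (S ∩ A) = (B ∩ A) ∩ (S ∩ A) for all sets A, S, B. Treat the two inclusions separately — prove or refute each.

(⊆) This inclusion fails. Take A = {1}, S = {1}, B = ∅; then 1 ∈ (B ∩ A) ∪ (S ∩ A) but 1 ∉ (B ∩ A) ∩ (S ∩ A).

(⊇) Let x ∈ (B ∩ A) ∩ (S ∩ A). Then x ∈ A ∩ S ∩ B, from which x ∈ (B ∩ A) ∪ (S ∩ A).

Only the reverse inclusion holds.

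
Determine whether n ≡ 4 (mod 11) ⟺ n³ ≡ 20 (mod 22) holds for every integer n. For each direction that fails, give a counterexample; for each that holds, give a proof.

Only the reverse direction holds.

Forward direction. This fails: take n = 15. Then 15 ≡ 4 (mod 11), but 15³ = 3375 ≡ 9 (mod 22), not 20.

Converse. The residues r modulo 22 with r³ ≡ 20 (mod 22) are exactly {4}, and each is ≡ 4 (mod 11).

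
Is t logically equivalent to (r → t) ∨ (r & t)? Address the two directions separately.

(⇒) Assume the antecedent. If t is true, (r → t) ∨ (r & t) reduces to true regardless of the other variables. If t is false, the antecedent cannot hold. Either way (r → t) ∨ (r & t) holds.

(⇐) This fails. Under t = F, r = F, the left side is false but the right side is true.

Only the forward direction holds.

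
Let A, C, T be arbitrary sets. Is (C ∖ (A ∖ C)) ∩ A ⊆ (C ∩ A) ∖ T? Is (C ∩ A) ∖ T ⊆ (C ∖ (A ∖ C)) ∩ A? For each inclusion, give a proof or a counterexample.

The sets are not equal: only the reverse inclusion holds.

Forward inclusion. This inclusion fails. Take A = {1}, C = {1}, T = {1}; then 1 ∈ (C ∖ (A ∖ C)) ∩ A but 1 ∉ (C ∩ A) ∖ T.

Reverse inclusion. Let x ∈ (C ∩ A) ∖ T. Then x ∈ A ∩ C and x ∉ T, from which x ∈ (C ∖ (A ∖ C)) ∩ A.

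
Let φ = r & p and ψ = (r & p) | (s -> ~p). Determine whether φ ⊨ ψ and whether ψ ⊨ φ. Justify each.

Only the forward implication holds.

(→) Assume the antecedent. If r is true, (r & p) | (s -> ~p) reduces to true regardless of the other variables. If r is false, the antecedent cannot hold. Either way (r & p) | (s -> ~p) holds.

(←) This fails. Under r = F, p = F, s = F, the left side is false but the right side is true.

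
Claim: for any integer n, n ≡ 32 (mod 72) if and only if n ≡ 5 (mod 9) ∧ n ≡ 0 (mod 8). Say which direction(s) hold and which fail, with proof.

(→) Suppose n ≡ 32 (mod 72); write n = 72j + 32. Since 9 ∣ 72, reducing mod 9 gives n ≡ 32 ≡ 5 (mod 9); since 8 ∣ 72, reducing mod 8 gives n ≡ 32 ≡ 0 (mod 8).

(←) Conversely, if n ≡ 5 (mod 9) and n ≡ 0 (mod 8), then by the Chinese remainder theorem n ≡ 32 (mod 72). This is exactly n ≡ 32 (mod 72).

Both directions hold; the statement is true.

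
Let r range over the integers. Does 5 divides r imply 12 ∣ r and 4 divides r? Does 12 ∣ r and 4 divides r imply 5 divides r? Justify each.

(⇒) fails and (⇐) fails.

(→) This fails: take r = 5. Certainly 5 ∣ 5, but 12 ∤ 5.

(←) This fails: take r = 12. Both 12 ∣ 12 and 4 ∣ 12, yet 12 is not a multiple of 5 (since 12 = 2·5 + 2), so 5 ∤ 12.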